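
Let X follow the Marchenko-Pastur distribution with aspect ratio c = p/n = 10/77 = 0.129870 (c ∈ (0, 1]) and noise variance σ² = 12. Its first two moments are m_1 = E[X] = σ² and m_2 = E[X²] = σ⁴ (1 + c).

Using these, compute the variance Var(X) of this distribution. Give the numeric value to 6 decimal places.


m_1 = E[X] = σ² = 12, so m_1² = 144.
m_2 = E[X²] = σ⁴ (1 + c) = 144 · (1 + 0.129870) = 144 · 1.129870 = 162.701299.
(Note m_2 − m_1² simplifies to c · σ⁴ = 0.129870 · 144.)

Var(X) = m_2 − m_1² = 162.701299 − 144 = 18.701299.


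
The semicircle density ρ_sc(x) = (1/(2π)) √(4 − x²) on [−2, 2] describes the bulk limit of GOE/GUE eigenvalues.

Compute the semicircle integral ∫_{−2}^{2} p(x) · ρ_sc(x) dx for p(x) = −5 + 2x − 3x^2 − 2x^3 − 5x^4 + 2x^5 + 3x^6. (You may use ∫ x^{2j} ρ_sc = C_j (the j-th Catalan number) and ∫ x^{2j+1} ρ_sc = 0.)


Write p(x) = Σ a_i x^i, split into monomials and integrate each against ρ_sc separately.
Using ∫ x^{2j} ρ_sc = C_j = (1/(j+1)) C(2j, j) (Catalan numbers) and ∫ x^{2j+1} ρ_sc = 0 (odd monomials vanish by symmetry):
  i = 0 (even): a_0 · C_{0} = -5 · 1 = -5
  i = 1 (odd): ∫ x^1 ρ_sc = 0 (vanishes)
  i = 2 (even): a_2 · C_{1} = -3 · 1 = -3
  i = 3 (odd): ∫ x^3 ρ_sc = 0 (vanishes)
  i = 4 (even): a_4 · C_{2} = -5 · 2 = -10
  i = 5 (odd): ∫ x^5 ρ_sc = 0 (vanishes)
  i = 6 (even): a_6 · C_{3} = 3 · 5 = 15

Summing the contributions: ∫_{−2}^{2} p(x) ρ_sc(x) dx = (-5) + (-3) + (-10) + 15 = -3.


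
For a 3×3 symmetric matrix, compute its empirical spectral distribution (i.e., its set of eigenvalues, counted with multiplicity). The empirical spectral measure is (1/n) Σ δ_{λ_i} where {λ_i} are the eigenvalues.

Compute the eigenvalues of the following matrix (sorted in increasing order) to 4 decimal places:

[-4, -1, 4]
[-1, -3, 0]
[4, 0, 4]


Since M is real symmetric, all three eigenvalues are real; they are the roots of det(λI − M) = λ³ − (tr M) λ² + s λ − det M, where s is the sum of the principal 2×2 minors.
tr M = -4 + (-3) + 4 = -3.
s = ((-4)·(-3) − (-1)²) + ((-4)·4 − 4²) + ((-3)·4 − 0²) = 11 + (-32) + (-12) = -33.
det M (expand along row 1) = (-4)·(-12) − (-1)·(-4) + 4·12 = 92.
Characteristic polynomial: λ³ + 3λ² − 33λ − 92 = 0.
Substitute λ = y + (tr M)/3 = y − 1.000000 to remove the quadratic term: y³ + p·y + q = 0 with p = s − (tr M)²/3 = -36.000000 and q = −2(tr M)³/27 + (tr M)·s/3 − det M = -57.000000.
Three real roots ⇒ use the trigonometric (Viète) form: r = 2√(−p/3) = 6.928203, φ = arccos(3q/(p·r)) = arccos(0.685603) = 0.815364 rad.
y_k = r·cos(φ/3 − 2πk/3) for k = 0, 1, 2 gives y = 6.673886, -1.726217, -4.947668.
λ_k = y_k − 1.000000 gives λ = 5.6739, -2.7262, -5.9477 (check: the sum is -3.0000 = tr M).

Eigenvalues sorted in increasing order: [-5.9477, -2.7262, 5.6739].


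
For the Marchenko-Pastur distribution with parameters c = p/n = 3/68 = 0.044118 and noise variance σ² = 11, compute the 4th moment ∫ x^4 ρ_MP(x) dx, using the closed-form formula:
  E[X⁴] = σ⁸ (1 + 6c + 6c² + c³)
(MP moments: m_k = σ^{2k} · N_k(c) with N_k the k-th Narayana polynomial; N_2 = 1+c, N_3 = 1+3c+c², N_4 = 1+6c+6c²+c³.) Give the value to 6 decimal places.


E[X⁴] = σ⁸ (1 + 6c + 6c² + c³) (fourth MP moment). With σ² = 11 (so σ⁸ = 14641) and c = 3/68 = 0.044118: E[X⁴] = 14641 · (1 + 6·0.044118 + 6·(0.044118)² + (0.044118)³) = 14641 · 1.276470.

So E[X^4] = 18688.796570.


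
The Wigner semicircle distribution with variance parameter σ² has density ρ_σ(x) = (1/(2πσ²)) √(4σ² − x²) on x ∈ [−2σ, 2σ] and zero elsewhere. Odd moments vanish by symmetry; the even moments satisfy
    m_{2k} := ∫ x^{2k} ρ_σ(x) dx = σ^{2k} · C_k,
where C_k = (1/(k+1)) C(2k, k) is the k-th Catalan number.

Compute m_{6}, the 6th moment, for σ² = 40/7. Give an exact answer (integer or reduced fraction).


By the scaled semicircle moment identity, m_{2k} = σ^{2k} · C_k with k = 3.
C_3 = (1/(k+1)) · C(2k, k) = (1/4) · C(6, 3) = (1/4) · 20 = 5.
σ^{2k} = (σ²)^k = (40/7)^3 = 64000/343.

Therefore m_{6} = σ^{6} · C_3 = (64000/343) · 5 = 320000/343.


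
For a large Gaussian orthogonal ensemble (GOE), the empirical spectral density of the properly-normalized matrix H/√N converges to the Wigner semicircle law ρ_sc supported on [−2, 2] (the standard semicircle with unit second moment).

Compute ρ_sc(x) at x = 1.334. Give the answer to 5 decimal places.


ρ_sc(x) = (1/(2π)) √(4 − x²). With x = 1.334:
  4 − x² = 4 − (1.334)² = 4 − 1.779556 = 2.220444.
  √(4 − x²) = 1.490115.
  1/(2π) = 0.159155.
  ρ_sc(1.334) = 0.159155 · 1.490115 = 0.237159.

Rounded to 5 decimal places: ρ_sc(1.334) ≈ 0.23716.


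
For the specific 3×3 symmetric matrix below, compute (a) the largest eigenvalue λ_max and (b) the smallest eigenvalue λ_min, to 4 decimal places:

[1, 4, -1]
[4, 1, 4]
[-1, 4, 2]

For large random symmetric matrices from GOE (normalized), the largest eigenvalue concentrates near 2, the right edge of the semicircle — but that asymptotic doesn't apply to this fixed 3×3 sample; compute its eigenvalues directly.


Since M is real symmetric, all three eigenvalues are real; they are the roots of det(λI − M) = λ³ − (tr M) λ² + s λ − det M, where s is the sum of the principal 2×2 minors.
tr M = 1 + 1 + 2 = 4.
s = (1·1 − 4²) + (1·2 − (-1)²) + (1·2 − 4²) = -15 + 1 + (-14) = -28.
det M (expand along row 1) = 1·(-14) − 4·12 + (-1)·17 = -79.
Characteristic polynomial: λ³ − 4λ² − 28λ + 79 = 0.
Substitute λ = y + (tr M)/3 = y + 1.333333 to remove the quadratic term: y³ + p·y + q = 0 with p = s − (tr M)²/3 = -33.333333 and q = −2(tr M)³/27 + (tr M)·s/3 − det M = 36.925926.
Three real roots ⇒ use the trigonometric (Viète) form: r = 2√(−p/3) = 6.666667, φ = arccos(3q/(p·r)) = arccos(-0.498500) = 2.092664 rad.
y_k = r·cos(φ/3 − 2πk/3) for k = 0, 1, 2 gives y = 5.109435, 1.153866, -6.263301.
λ_k = y_k + 1.333333 gives λ = 6.4428, 2.4872, -4.9300 (check: the sum is 4.0000 = tr M).

Hence λ_max = 6.4428 and λ_min = -4.9300.


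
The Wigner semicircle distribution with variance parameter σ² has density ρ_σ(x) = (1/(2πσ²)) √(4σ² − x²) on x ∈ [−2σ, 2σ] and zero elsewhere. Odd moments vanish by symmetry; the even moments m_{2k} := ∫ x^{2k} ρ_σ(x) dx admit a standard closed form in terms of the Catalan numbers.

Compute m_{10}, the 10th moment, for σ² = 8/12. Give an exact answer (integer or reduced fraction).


By the scaled semicircle moment identity, m_{2k} = σ^{2k} · C_k with k = 5.
C_5 = (1/(k+1)) · C(2k, k) = (1/6) · C(10, 5) = (1/6) · 252 = 42.
σ^{2k} = (σ²)^k = (8/12)^5 = 32/243.

Therefore m_{10} = σ^{10} · C_5 = (32/243) · 42 = 448/81.


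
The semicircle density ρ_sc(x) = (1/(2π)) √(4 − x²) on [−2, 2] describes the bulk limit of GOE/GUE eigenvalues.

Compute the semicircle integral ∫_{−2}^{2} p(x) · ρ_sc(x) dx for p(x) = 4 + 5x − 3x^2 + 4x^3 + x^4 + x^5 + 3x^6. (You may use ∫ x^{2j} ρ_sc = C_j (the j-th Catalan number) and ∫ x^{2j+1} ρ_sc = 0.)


Write p(x) = Σ a_i x^i, split into monomials and integrate each against ρ_sc separately.
Using ∫ x^{2j} ρ_sc = C_j = (1/(j+1)) C(2j, j) (Catalan numbers) and ∫ x^{2j+1} ρ_sc = 0 (odd monomials vanish by symmetry):
  i = 0 (even): a_0 · C_{0} = 4 · 1 = 4
  i = 1 (odd): ∫ x^1 ρ_sc = 0 (vanishes)
  i = 2 (even): a_2 · C_{1} = -3 · 1 = -3
  i = 3 (odd): ∫ x^3 ρ_sc = 0 (vanishes)
  i = 4 (even): a_4 · C_{2} = 1 · 2 = 2
  i = 5 (odd): ∫ x^5 ρ_sc = 0 (vanishes)
  i = 6 (even): a_6 · C_{3} = 3 · 5 = 15

Summing the contributions: ∫_{−2}^{2} p(x) ρ_sc(x) dx = 4 + (-3) + 2 + 15 = 18.


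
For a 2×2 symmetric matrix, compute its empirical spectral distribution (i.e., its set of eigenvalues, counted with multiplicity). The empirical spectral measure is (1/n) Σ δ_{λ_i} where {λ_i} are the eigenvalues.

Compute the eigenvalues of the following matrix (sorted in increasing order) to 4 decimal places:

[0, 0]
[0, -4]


Since M is real symmetric, both eigenvalues are real; they are the roots of det(λI − M) = λ² − (tr M) λ + det M.
tr M = 0 + (-4) = -4.
det M = 0·(-4) − 0² = 0 − 0 = 0.
Characteristic polynomial: λ² + 4λ = 0.
Discriminant Δ = (tr M)² − 4·det M = 16 − 0 = 16; √Δ = 4.000000.
λ = (tr M ± √Δ)/2 = (-4 ± 4.000000)/2, giving (tr M − √Δ)/2 = -4.0000 and (tr M + √Δ)/2 = 0.0000.

Eigenvalues sorted in increasing order: [-4.0000, 0.0000].


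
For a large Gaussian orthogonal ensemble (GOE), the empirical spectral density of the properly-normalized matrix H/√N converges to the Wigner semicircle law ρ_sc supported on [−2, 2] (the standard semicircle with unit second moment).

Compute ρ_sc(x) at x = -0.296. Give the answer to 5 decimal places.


ρ_sc(x) = (1/(2π)) √(4 − x²). With x = -0.296:
  4 − x² = 4 − (-0.296)² = 4 − 0.087616 = 3.912384.
  √(4 − x²) = 1.977975.
  1/(2π) = 0.159155.
  ρ_sc(-0.296) = 0.159155 · 1.977975 = 0.314804.

Rounded to 5 decimal places: ρ_sc(-0.296) ≈ 0.31480.


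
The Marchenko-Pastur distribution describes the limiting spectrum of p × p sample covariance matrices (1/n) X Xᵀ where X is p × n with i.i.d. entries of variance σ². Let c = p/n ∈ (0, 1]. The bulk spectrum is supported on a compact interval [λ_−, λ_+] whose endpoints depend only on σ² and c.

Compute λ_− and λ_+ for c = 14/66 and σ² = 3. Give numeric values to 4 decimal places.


c = 14/66 = 0.212121; √c = 0.460566.
λ_− = σ² (1 − √c)² = 3 · (1 − 0.460566)² = 3 · (0.539434)² = 0.872967.
λ_+ = σ² (1 + √c)² = 3 · (1 + 0.460566)² = 3 · (1.460566)² = 6.399761.

Rounded to 4 decimal places: λ_− ≈ 0.8730, λ_+ ≈ 6.3998.


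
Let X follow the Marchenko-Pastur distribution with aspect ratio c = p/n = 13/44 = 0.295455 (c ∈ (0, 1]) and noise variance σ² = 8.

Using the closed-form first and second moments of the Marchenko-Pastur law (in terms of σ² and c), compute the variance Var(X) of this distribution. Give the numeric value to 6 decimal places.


Recall the MP moments m_1 = E[X] = σ² and m_2 = E[X²] = σ⁴ (1 + c).
m_1 = E[X] = σ² = 8, so m_1² = 64.
m_2 = E[X²] = σ⁴ (1 + c) = 64 · (1 + 0.295455) = 64 · 1.295455 = 82.909091.
(Note m_2 − m_1² simplifies to c · σ⁴ = 0.295455 · 64.)

Var(X) = m_2 − m_1² = 82.909091 − 64 = 18.909091.


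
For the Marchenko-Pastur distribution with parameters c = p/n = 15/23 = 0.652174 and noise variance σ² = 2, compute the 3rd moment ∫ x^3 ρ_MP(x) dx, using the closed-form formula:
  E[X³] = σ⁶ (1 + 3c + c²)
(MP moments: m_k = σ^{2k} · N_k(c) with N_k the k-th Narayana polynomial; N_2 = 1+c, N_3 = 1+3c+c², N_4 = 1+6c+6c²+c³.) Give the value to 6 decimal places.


E[X³] = σ⁶ (1 + 3c + c²) (third MP moment). With σ² = 2 (so σ⁶ = 8) and c = 15/23 = 0.652174: E[X³] = 8 · (1 + 3·0.652174 + (0.652174)²) = 8 · 3.381853.

So E[X^3] = 27.054820.


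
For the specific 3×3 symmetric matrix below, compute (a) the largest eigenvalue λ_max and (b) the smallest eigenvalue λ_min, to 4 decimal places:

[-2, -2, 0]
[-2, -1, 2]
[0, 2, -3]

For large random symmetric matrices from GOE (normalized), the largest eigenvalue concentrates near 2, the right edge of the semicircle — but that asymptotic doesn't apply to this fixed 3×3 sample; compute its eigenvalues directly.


Since M is real symmetric, all three eigenvalues are real; they are the roots of det(λI − M) = λ³ − (tr M) λ² + s λ − det M, where s is the sum of the principal 2×2 minors.
tr M = -2 + (-1) + (-3) = -6.
s = ((-2)·(-1) − (-2)²) + ((-2)·(-3) − 0²) + ((-1)·(-3) − 2²) = -2 + 6 + (-1) = 3.
det M (expand along row 1) = (-2)·(-1) − (-2)·6 + 0·(-4) = 14.
Characteristic polynomial: λ³ + 6λ² + 3λ − 14 = 0.
Substitute λ = y + (tr M)/3 = y − 2.000000 to remove the quadratic term: y³ + p·y + q = 0 with p = s − (tr M)²/3 = -9.000000 and q = −2(tr M)³/27 + (tr M)·s/3 − det M = -4.000000.
Three real roots ⇒ use the trigonometric (Viète) form: r = 2√(−p/3) = 3.464102, φ = arccos(3q/(p·r)) = arccos(0.384900) = 1.175697 rad.
y_k = r·cos(φ/3 − 2πk/3) for k = 0, 1, 2 gives y = 3.201472, -0.454904, -2.746568.
λ_k = y_k − 2.000000 gives λ = 1.2015, -2.4549, -4.7466 (check: the sum is -6.0000 = tr M).

Hence λ_max = 1.2015 and λ_min = -4.7466.


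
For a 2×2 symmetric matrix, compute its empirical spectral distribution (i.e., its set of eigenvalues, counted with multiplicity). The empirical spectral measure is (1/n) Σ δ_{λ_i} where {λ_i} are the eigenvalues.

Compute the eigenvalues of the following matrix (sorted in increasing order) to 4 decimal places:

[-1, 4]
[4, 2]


Since M is real symmetric, both eigenvalues are real; they are the roots of det(λI − M) = λ² − (tr M) λ + det M.
tr M = -1 + 2 = 1.
det M = (-1)·2 − 4² = -2 − 16 = -18.
Characteristic polynomial: λ² − λ − 18 = 0.
Discriminant Δ = (tr M)² − 4·det M = 1 − (-72) = 73; √Δ = 8.544004.
λ = (tr M ± √Δ)/2 = (1 ± 8.544004)/2, giving (tr M − √Δ)/2 = -3.7720 and (tr M + √Δ)/2 = 4.7720.

Eigenvalues sorted in increasing order: [-3.7720, 4.7720].


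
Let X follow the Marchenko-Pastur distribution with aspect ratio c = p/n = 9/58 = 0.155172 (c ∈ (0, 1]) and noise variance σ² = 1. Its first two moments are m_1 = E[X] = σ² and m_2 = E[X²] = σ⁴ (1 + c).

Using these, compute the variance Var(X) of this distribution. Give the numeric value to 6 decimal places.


m_1 = E[X] = σ² = 1, so m_1² = 1.
m_2 = E[X²] = σ⁴ (1 + c) = 1 · (1 + 0.155172) = 1 · 1.155172 = 1.155172.
(Note m_2 − m_1² simplifies to c · σ⁴ = 0.155172 · 1.)

Var(X) = m_2 − m_1² = 1.155172 − 1 = 0.155172.


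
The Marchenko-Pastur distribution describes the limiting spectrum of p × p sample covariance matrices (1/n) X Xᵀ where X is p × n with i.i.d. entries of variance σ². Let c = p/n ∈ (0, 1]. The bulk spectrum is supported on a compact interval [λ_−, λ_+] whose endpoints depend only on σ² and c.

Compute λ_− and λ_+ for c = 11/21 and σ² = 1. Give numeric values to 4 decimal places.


c = 11/21 = 0.523810; √c = 0.723747.
λ_− = σ² (1 − √c)² = 1 · (1 − 0.723747)² = 1 · (0.276253)² = 0.076316.
λ_+ = σ² (1 + √c)² = 1 · (1 + 0.723747)² = 1 · (1.723747)² = 2.971303.

Rounded to 4 decimal places: λ_− ≈ 0.0763, λ_+ ≈ 2.9713.


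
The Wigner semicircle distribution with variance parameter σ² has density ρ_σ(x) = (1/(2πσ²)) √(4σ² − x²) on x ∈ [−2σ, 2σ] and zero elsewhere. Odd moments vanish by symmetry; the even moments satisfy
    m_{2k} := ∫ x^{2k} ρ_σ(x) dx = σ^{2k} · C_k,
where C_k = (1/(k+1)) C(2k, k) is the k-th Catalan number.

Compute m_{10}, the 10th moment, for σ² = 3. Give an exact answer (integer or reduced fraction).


By the scaled semicircle moment identity, m_{2k} = σ^{2k} · C_k with k = 5.
C_5 = (1/(k+1)) · C(2k, k) = (1/6) · C(10, 5) = (1/6) · 252 = 42.
σ^{2k} = (σ²)^k = (3)^5 = 243.

Therefore m_{10} = σ^{10} · C_5 = 243 · 42 = 10206.


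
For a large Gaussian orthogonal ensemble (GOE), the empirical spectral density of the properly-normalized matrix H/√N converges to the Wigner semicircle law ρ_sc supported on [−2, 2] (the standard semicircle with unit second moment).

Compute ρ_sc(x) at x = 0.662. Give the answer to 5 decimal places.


ρ_sc(x) = (1/(2π)) √(4 − x²). With x = 0.662:
  4 − x² = 4 − (0.662)² = 4 − 0.438244 = 3.561756.
  √(4 − x²) = 1.887262.
  1/(2π) = 0.159155.
  ρ_sc(0.662) = 0.159155 · 1.887262 = 0.300367.

Rounded to 5 decimal places: ρ_sc(0.662) ≈ 0.30037.


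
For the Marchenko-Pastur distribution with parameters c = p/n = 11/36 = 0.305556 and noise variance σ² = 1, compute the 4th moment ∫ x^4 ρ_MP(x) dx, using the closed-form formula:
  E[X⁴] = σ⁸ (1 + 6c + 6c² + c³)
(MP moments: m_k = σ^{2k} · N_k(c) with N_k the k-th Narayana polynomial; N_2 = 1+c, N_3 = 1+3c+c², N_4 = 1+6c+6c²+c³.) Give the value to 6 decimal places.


E[X⁴] = σ⁸ (1 + 6c + 6c² + c³) (fourth MP moment). With σ² = 1 (so σ⁸ = 1) and c = 11/36 = 0.305556: E[X⁴] = 1 · (1 + 6·0.305556 + 6·(0.305556)² + (0.305556)³) = 1 · 3.422046.

So E[X^4] = 3.422046.


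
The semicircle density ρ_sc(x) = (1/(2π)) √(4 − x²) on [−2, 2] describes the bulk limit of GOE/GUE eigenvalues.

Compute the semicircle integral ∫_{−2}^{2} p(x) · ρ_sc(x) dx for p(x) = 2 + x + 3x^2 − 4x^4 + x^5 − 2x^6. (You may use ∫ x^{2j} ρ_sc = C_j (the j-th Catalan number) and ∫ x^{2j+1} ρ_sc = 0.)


Write p(x) = Σ a_i x^i, split into monomials and integrate each against ρ_sc separately.
Using ∫ x^{2j} ρ_sc = C_j = (1/(j+1)) C(2j, j) (Catalan numbers) and ∫ x^{2j+1} ρ_sc = 0 (odd monomials vanish by symmetry):
  i = 0 (even): a_0 · C_{0} = 2 · 1 = 2
  i = 1 (odd): ∫ x^1 ρ_sc = 0 (vanishes)
  i = 2 (even): a_2 · C_{1} = 3 · 1 = 3
  i = 4 (even): a_4 · C_{2} = -4 · 2 = -8
  i = 5 (odd): ∫ x^5 ρ_sc = 0 (vanishes)
  i = 6 (even): a_6 · C_{3} = -2 · 5 = -10

Summing the contributions: ∫_{−2}^{2} p(x) ρ_sc(x) dx = 2 + 3 + (-8) + (-10) = -13.


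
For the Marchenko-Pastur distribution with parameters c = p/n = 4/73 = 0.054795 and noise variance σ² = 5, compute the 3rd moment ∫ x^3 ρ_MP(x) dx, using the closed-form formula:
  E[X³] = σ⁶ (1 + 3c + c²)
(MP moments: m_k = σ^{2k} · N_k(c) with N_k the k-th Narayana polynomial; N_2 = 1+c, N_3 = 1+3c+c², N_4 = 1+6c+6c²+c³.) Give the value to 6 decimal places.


E[X³] = σ⁶ (1 + 3c + c²) (third MP moment). With σ² = 5 (so σ⁶ = 125) and c = 4/73 = 0.054795: E[X³] = 125 · (1 + 3·0.054795 + (0.054795)²) = 125 · 1.167386.

So E[X^3] = 145.923250.


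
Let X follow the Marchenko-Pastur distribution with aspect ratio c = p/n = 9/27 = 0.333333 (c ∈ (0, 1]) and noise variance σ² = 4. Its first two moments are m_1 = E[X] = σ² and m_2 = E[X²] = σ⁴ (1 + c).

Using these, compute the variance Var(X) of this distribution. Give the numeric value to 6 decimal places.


m_1 = E[X] = σ² = 4, so m_1² = 16.
m_2 = E[X²] = σ⁴ (1 + c) = 16 · (1 + 0.333333) = 16 · 1.333333 = 21.333333.
(Note m_2 − m_1² simplifies to c · σ⁴ = 0.333333 · 16.)

Var(X) = m_2 − m_1² = 21.333333 − 16 = 5.333333.


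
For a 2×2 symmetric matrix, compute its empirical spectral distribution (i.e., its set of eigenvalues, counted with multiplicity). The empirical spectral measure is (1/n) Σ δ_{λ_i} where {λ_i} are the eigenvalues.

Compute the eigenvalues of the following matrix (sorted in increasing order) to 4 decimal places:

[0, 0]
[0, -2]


Since M is real symmetric, both eigenvalues are real; they are the roots of det(λI − M) = λ² − (tr M) λ + det M.
tr M = 0 + (-2) = -2.
det M = 0·(-2) − 0² = 0 − 0 = 0.
Characteristic polynomial: λ² + 2λ = 0.
Discriminant Δ = (tr M)² − 4·det M = 4 − 0 = 4; √Δ = 2.000000.
λ = (tr M ± √Δ)/2 = (-2 ± 2.000000)/2, giving (tr M − √Δ)/2 = -2.0000 and (tr M + √Δ)/2 = 0.0000.

Eigenvalues sorted in increasing order: [-2.0000, 0.0000].


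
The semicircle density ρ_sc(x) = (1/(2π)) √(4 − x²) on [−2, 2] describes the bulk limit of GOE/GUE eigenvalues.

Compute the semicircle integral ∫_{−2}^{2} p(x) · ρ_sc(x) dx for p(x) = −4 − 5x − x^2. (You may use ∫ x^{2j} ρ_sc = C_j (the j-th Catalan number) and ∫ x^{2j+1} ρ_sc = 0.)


Write p(x) = Σ a_i x^i, split into monomials and integrate each against ρ_sc separately.
Using ∫ x^{2j} ρ_sc = C_j = (1/(j+1)) C(2j, j) (Catalan numbers) and ∫ x^{2j+1} ρ_sc = 0 (odd monomials vanish by symmetry):
  i = 0 (even): a_0 · C_{0} = -4 · 1 = -4
  i = 1 (odd): ∫ x^1 ρ_sc = 0 (vanishes)
  i = 2 (even): a_2 · C_{1} = -1 · 1 = -1

Summing the contributions: ∫_{−2}^{2} p(x) ρ_sc(x) dx = (-4) + (-1) = -5.


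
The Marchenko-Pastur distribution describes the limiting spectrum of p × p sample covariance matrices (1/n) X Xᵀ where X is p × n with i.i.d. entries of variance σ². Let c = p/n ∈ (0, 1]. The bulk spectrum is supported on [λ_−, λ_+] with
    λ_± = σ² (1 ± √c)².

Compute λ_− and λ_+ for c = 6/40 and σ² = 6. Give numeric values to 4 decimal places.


c = 6/40 = 0.150000; √c = 0.387298.
λ_− = σ² (1 − √c)² = 6 · (1 − 0.387298)² = 6 · (0.612702)² = 2.252420.
λ_+ = σ² (1 + √c)² = 6 · (1 + 0.387298)² = 6 · (1.387298)² = 11.547580.

Rounded to 4 decimal places: λ_− ≈ 2.2524, λ_+ ≈ 11.5476.


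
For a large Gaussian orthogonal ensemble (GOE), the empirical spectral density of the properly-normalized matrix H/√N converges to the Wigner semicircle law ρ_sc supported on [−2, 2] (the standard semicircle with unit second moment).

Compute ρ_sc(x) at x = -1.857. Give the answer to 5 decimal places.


ρ_sc(x) = (1/(2π)) √(4 − x²). With x = -1.857:
  4 − x² = 4 − (-1.857)² = 4 − 3.448449 = 0.551551.
  √(4 − x²) = 0.742665.
  1/(2π) = 0.159155.
  ρ_sc(-1.857) = 0.159155 · 0.742665 = 0.118199.

Rounded to 5 decimal places: ρ_sc(-1.857) ≈ 0.11820.


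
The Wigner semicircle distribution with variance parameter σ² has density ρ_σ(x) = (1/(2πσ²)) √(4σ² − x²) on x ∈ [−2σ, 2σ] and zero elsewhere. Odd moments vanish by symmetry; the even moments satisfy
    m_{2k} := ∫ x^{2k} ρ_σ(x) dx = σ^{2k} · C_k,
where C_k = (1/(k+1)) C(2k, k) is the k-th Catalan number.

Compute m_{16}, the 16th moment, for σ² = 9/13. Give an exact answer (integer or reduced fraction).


By the scaled semicircle moment identity, m_{2k} = σ^{2k} · C_k with k = 8.
C_8 = (1/(k+1)) · C(2k, k) = (1/9) · C(16, 8) = (1/9) · 12870 = 1430.
σ^{2k} = (σ²)^k = (9/13)^8 = 43046721/815730721.

Therefore m_{16} = σ^{16} · C_8 = (43046721/815730721) · 1430 = 4735139310/62748517.


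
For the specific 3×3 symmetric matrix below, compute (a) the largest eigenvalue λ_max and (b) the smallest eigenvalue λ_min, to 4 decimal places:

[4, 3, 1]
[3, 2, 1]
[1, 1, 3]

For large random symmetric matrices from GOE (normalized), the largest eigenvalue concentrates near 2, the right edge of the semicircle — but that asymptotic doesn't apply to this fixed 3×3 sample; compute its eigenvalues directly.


Since M is real symmetric, all three eigenvalues are real; they are the roots of det(λI − M) = λ³ − (tr M) λ² + s λ − det M, where s is the sum of the principal 2×2 minors.
tr M = 4 + 2 + 3 = 9.
s = (4·2 − 3²) + (4·3 − 1²) + (2·3 − 1²) = -1 + 11 + 5 = 15.
det M (expand along row 1) = 4·5 − 3·8 + 1·1 = -3.
Characteristic polynomial: λ³ − 9λ² + 15λ + 3 = 0.
Substitute λ = y + (tr M)/3 = y + 3.000000 to remove the quadratic term: y³ + p·y + q = 0 with p = s − (tr M)²/3 = -12.000000 and q = −2(tr M)³/27 + (tr M)·s/3 − det M = -6.000000.
Three real roots ⇒ use the trigonometric (Viète) form: r = 2√(−p/3) = 4.000000, φ = arccos(3q/(p·r)) = arccos(0.375000) = 1.186400 rad.
y_k = r·cos(φ/3 − 2πk/3) for k = 0, 1, 2 gives y = 3.691268, -0.511128, -3.180140.
λ_k = y_k + 3.000000 gives λ = 6.6913, 2.4889, -0.1801 (check: the sum is 9.0000 = tr M).

Hence λ_max = 6.6913 and λ_min = -0.1801.


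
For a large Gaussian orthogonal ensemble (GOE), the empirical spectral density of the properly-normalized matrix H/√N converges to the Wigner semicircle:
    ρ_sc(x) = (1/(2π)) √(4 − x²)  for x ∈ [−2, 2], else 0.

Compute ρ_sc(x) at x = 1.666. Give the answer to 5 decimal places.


ρ_sc(x) = (1/(2π)) √(4 − x²). With x = 1.666:
  4 − x² = 4 − (1.666)² = 4 − 2.775556 = 1.224444.
  √(4 − x²) = 1.106546.
  1/(2π) = 0.159155.
  ρ_sc(1.666) = 0.159155 · 1.106546 = 0.176112.

Rounded to 5 decimal places: ρ_sc(1.666) ≈ 0.17611.


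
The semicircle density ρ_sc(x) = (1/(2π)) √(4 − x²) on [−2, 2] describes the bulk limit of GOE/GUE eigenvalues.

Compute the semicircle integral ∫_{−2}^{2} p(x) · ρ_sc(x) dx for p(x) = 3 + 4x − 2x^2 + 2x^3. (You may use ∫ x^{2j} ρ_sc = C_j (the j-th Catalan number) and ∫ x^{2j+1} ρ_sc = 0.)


Write p(x) = Σ a_i x^i, split into monomials and integrate each against ρ_sc separately.
Using ∫ x^{2j} ρ_sc = C_j = (1/(j+1)) C(2j, j) (Catalan numbers) and ∫ x^{2j+1} ρ_sc = 0 (odd monomials vanish by symmetry):
  i = 0 (even): a_0 · C_{0} = 3 · 1 = 3
  i = 1 (odd): ∫ x^1 ρ_sc = 0 (vanishes)
  i = 2 (even): a_2 · C_{1} = -2 · 1 = -2
  i = 3 (odd): ∫ x^3 ρ_sc = 0 (vanishes)

Summing the contributions: ∫_{−2}^{2} p(x) ρ_sc(x) dx = 3 + (-2) = 1.


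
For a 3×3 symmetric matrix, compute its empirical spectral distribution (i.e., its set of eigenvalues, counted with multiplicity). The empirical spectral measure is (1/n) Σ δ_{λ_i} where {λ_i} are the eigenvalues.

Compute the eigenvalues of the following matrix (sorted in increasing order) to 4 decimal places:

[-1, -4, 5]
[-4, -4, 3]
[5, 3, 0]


Since M is real symmetric, all three eigenvalues are real; they are the roots of det(λI − M) = λ³ − (tr M) λ² + s λ − det M, where s is the sum of the principal 2×2 minors.
tr M = -1 + (-4) + 0 = -5.
s = ((-1)·(-4) − (-4)²) + ((-1)·0 − 5²) + ((-4)·0 − 3²) = -12 + (-25) + (-9) = -46.
det M (expand along row 1) = (-1)·(-9) − (-4)·(-15) + 5·8 = -11.
Characteristic polynomial: λ³ + 5λ² − 46λ + 11 = 0.
Substitute λ = y + (tr M)/3 = y − 1.666667 to remove the quadratic term: y³ + p·y + q = 0 with p = s − (tr M)²/3 = -54.333333 and q = −2(tr M)³/27 + (tr M)·s/3 − det M = 96.925926.
Three real roots ⇒ use the trigonometric (Viète) form: r = 2√(−p/3) = 8.511430, φ = arccos(3q/(p·r)) = arccos(-0.628771) = 2.250768 rad.
y_k = r·cos(φ/3 − 2πk/3) for k = 0, 1, 2 gives y = 6.226234, 1.912700, -8.138934.
λ_k = y_k − 1.666667 gives λ = 4.5596, 0.2460, -9.8056 (check: the sum is -5.0000 = tr M).

Eigenvalues sorted in increasing order: [-9.8056, 0.2460, 4.5596].


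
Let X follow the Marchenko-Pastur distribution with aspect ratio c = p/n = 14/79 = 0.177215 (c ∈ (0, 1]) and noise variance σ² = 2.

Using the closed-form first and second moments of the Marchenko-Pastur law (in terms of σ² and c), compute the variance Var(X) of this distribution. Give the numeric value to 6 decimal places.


Recall the MP moments m_1 = E[X] = σ² and m_2 = E[X²] = σ⁴ (1 + c).
m_1 = E[X] = σ² = 2, so m_1² = 4.
m_2 = E[X²] = σ⁴ (1 + c) = 4 · (1 + 0.177215) = 4 · 1.177215 = 4.708861.
(Note m_2 − m_1² simplifies to c · σ⁴ = 0.177215 · 4.)

Var(X) = m_2 − m_1² = 4.708861 − 4 = 0.708861.


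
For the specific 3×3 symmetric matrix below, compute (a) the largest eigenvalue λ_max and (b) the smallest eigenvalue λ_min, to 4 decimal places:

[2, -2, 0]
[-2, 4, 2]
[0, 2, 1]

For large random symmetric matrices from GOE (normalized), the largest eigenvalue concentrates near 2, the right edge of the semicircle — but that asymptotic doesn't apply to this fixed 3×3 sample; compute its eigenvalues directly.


Since M is real symmetric, all three eigenvalues are real; they are the roots of det(λI − M) = λ³ − (tr M) λ² + s λ − det M, where s is the sum of the principal 2×2 minors.
tr M = 2 + 4 + 1 = 7.
s = (2·4 − (-2)²) + (2·1 − 0²) + (4·1 − 2²) = 4 + 2 + 0 = 6.
det M (expand along row 1) = 2·0 − (-2)·(-2) + 0·(-4) = -4.
Characteristic polynomial: λ³ − 7λ² + 6λ + 4 = 0.
Substitute λ = y + (tr M)/3 = y + 2.333333 to remove the quadratic term: y³ + p·y + q = 0 with p = s − (tr M)²/3 = -10.333333 and q = −2(tr M)³/27 + (tr M)·s/3 − det M = -7.407407.
Three real roots ⇒ use the trigonometric (Viète) form: r = 2√(−p/3) = 3.711843, φ = arccos(3q/(p·r)) = arccos(0.579372) = 0.952838 rad.
y_k = r·cos(φ/3 − 2πk/3) for k = 0, 1, 2 gives y = 3.526190, -0.759192, -2.766998.
λ_k = y_k + 2.333333 gives λ = 5.8595, 1.5741, -0.4337 (check: the sum is 7.0000 = tr M).

Hence λ_max = 5.8595 and λ_min = -0.4337.


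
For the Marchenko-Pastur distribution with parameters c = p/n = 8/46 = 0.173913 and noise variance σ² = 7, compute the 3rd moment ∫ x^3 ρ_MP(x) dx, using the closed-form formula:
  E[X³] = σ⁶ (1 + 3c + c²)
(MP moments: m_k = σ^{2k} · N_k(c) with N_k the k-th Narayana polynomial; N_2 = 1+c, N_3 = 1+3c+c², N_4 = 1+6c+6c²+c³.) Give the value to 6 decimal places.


E[X³] = σ⁶ (1 + 3c + c²) (third MP moment). With σ² = 7 (so σ⁶ = 343) and c = 8/46 = 0.173913: E[X³] = 343 · (1 + 3·0.173913 + (0.173913)²) = 343 · 1.551985.

So E[X^3] = 532.330813.


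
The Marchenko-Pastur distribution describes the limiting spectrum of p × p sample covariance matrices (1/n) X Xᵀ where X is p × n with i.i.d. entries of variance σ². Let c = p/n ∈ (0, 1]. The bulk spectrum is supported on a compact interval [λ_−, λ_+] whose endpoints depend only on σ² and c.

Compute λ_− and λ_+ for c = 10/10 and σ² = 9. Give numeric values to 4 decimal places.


c = 10/10 = 1.000000; √c = 1.000000.
λ_− = σ² (1 − √c)² = 9 · (1 − 1.000000)² = 9 · (0.000000)² = 0.000000.
λ_+ = σ² (1 + √c)² = 9 · (1 + 1.000000)² = 9 · (2.000000)² = 36.000000.

Rounded to 4 decimal places: λ_− ≈ 0.0000, λ_+ ≈ 36.0000.


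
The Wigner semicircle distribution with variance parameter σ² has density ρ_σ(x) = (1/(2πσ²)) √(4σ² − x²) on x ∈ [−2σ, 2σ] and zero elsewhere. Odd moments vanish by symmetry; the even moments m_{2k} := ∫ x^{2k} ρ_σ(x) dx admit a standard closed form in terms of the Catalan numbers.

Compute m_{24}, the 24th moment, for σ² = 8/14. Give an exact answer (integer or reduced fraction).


By the scaled semicircle moment identity, m_{2k} = σ^{2k} · C_k with k = 12.
C_12 = (1/(k+1)) · C(2k, k) = (1/13) · C(24, 12) = (1/13) · 2704156 = 208012.
σ^{2k} = (σ²)^k = (8/14)^12 = 16777216/13841287201.

Therefore m_{24} = σ^{24} · C_12 = (16777216/13841287201) · 208012 = 498551750656/1977326743.


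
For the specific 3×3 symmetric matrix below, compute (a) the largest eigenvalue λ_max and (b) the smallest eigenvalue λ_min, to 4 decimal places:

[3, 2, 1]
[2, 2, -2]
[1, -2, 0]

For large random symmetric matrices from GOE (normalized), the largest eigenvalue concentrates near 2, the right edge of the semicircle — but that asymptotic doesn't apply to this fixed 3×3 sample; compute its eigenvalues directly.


Since M is real symmetric, all three eigenvalues are real; they are the roots of det(λI − M) = λ³ − (tr M) λ² + s λ − det M, where s is the sum of the principal 2×2 minors.
tr M = 3 + 2 + 0 = 5.
s = (3·2 − 2²) + (3·0 − 1²) + (2·0 − (-2)²) = 2 + (-1) + (-4) = -3.
det M (expand along row 1) = 3·(-4) − 2·2 + 1·(-6) = -22.
Characteristic polynomial: λ³ − 5λ² − 3λ + 22 = 0.
Substitute λ = y + (tr M)/3 = y + 1.666667 to remove the quadratic term: y³ + p·y + q = 0 with p = s − (tr M)²/3 = -11.333333 and q = −2(tr M)³/27 + (tr M)·s/3 − det M = 7.740741.
Three real roots ⇒ use the trigonometric (Viète) form: r = 2√(−p/3) = 3.887301, φ = arccos(3q/(p·r)) = arccos(-0.527106) = 2.125988 rad.
y_k = r·cos(φ/3 − 2πk/3) for k = 0, 1, 2 gives y = 2.951367, 0.715299, -3.666667.
λ_k = y_k + 1.666667 gives λ = 4.6180, 2.3820, -2.0000 (check: the sum is 5.0000 = tr M).

Hence λ_max = 4.6180 and λ_min = -2.0000.


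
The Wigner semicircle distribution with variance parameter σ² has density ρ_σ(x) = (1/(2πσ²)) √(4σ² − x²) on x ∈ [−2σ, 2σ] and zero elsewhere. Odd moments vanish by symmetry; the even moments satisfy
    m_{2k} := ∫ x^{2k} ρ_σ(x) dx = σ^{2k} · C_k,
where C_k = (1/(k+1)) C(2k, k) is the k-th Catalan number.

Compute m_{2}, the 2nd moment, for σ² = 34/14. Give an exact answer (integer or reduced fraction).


By the scaled semicircle moment identity, m_{2k} = σ^{2k} · C_k with k = 1.
C_1 = (1/(k+1)) · C(2k, k) = (1/2) · C(2, 1) = (1/2) · 2 = 1.
σ^{2k} = (σ²)^k = (34/14)^1 = 17/7.

Therefore m_{2} = σ^{2} · C_1 = (17/7) · 1 = 17/7.


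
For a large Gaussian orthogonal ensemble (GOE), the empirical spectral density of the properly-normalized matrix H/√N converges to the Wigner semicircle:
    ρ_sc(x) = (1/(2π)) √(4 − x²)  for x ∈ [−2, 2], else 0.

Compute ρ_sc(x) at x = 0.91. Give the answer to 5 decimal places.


ρ_sc(x) = (1/(2π)) √(4 − x²). With x = 0.91:
  4 − x² = 4 − (0.91)² = 4 − 0.828100 = 3.171900.
  √(4 − x²) = 1.780983.
  1/(2π) = 0.159155.
  ρ_sc(0.91) = 0.159155 · 1.780983 = 0.283452.

Rounded to 5 decimal places: ρ_sc(0.91) ≈ 0.28345.


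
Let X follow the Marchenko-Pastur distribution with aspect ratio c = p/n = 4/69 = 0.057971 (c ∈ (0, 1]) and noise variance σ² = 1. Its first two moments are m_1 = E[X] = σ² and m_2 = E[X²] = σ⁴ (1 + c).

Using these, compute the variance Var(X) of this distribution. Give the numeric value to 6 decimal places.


m_1 = E[X] = σ² = 1, so m_1² = 1.
m_2 = E[X²] = σ⁴ (1 + c) = 1 · (1 + 0.057971) = 1 · 1.057971 = 1.057971.
(Note m_2 − m_1² simplifies to c · σ⁴ = 0.057971 · 1.)

Var(X) = m_2 − m_1² = 1.057971 − 1 = 0.057971.


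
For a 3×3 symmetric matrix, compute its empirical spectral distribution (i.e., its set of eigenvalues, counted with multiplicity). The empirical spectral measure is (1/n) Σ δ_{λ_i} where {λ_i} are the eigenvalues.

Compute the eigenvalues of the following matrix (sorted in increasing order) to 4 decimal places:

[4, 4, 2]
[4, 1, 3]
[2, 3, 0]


Since M is real symmetric, all three eigenvalues are real; they are the roots of det(λI − M) = λ³ − (tr M) λ² + s λ − det M, where s is the sum of the principal 2×2 minors.
tr M = 4 + 1 + 0 = 5.
s = (4·1 − 4²) + (4·0 − 2²) + (1·0 − 3²) = -12 + (-4) + (-9) = -25.
det M (expand along row 1) = 4·(-9) − 4·(-6) + 2·10 = 8.
Characteristic polynomial: λ³ − 5λ² − 25λ − 8 = 0.
Substitute λ = y + (tr M)/3 = y + 1.666667 to remove the quadratic term: y³ + p·y + q = 0 with p = s − (tr M)²/3 = -33.333333 and q = −2(tr M)³/27 + (tr M)·s/3 − det M = -58.925926.
Three real roots ⇒ use the trigonometric (Viète) form: r = 2√(−p/3) = 6.666667, φ = arccos(3q/(p·r)) = arccos(0.795500) = 0.650964 rad.
y_k = r·cos(φ/3 − 2πk/3) for k = 0, 1, 2 gives y = 6.510336, -2.012195, -4.498141.
λ_k = y_k + 1.666667 gives λ = 8.1770, -0.3455, -2.8315 (check: the sum is 5.0000 = tr M).

Eigenvalues sorted in increasing order: [-2.8315, -0.3455, 8.1770].


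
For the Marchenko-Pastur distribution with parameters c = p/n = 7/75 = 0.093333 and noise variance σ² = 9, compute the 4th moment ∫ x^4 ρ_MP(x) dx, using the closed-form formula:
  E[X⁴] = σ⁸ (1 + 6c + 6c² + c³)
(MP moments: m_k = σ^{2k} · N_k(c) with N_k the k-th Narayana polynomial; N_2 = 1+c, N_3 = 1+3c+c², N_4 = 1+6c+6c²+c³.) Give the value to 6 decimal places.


E[X⁴] = σ⁸ (1 + 6c + 6c² + c³) (fourth MP moment). With σ² = 9 (so σ⁸ = 6561) and c = 7/75 = 0.093333: E[X⁴] = 6561 · (1 + 6·0.093333 + 6·(0.093333)² + (0.093333)³) = 6561 · 1.613080.

So E[X^4] = 10583.415936.


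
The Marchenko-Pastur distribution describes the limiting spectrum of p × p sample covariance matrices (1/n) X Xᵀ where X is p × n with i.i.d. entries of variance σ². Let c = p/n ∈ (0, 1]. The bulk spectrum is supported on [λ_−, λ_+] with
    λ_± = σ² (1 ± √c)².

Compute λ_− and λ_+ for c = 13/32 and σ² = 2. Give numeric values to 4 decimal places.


c = 13/32 = 0.406250; √c = 0.637377.
λ_− = σ² (1 − √c)² = 2 · (1 − 0.637377)² = 2 · (0.362623)² = 0.262990.
λ_+ = σ² (1 + √c)² = 2 · (1 + 0.637377)² = 2 · (1.637377)² = 5.362010.

Rounded to 4 decimal places: λ_− ≈ 0.2630, λ_+ ≈ 5.3620.


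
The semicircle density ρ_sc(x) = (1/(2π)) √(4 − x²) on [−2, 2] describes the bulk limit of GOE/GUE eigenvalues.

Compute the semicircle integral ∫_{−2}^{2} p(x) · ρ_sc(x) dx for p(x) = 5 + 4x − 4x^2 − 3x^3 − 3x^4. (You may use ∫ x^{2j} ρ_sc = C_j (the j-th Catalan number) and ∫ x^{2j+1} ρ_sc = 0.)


Write p(x) = Σ a_i x^i, split into monomials and integrate each against ρ_sc separately.
Using ∫ x^{2j} ρ_sc = C_j = (1/(j+1)) C(2j, j) (Catalan numbers) and ∫ x^{2j+1} ρ_sc = 0 (odd monomials vanish by symmetry):
  i = 0 (even): a_0 · C_{0} = 5 · 1 = 5
  i = 1 (odd): ∫ x^1 ρ_sc = 0 (vanishes)
  i = 2 (even): a_2 · C_{1} = -4 · 1 = -4
  i = 3 (odd): ∫ x^3 ρ_sc = 0 (vanishes)
  i = 4 (even): a_4 · C_{2} = -3 · 2 = -6

Summing the contributions: ∫_{−2}^{2} p(x) ρ_sc(x) dx = 5 + (-4) + (-6) = -5.


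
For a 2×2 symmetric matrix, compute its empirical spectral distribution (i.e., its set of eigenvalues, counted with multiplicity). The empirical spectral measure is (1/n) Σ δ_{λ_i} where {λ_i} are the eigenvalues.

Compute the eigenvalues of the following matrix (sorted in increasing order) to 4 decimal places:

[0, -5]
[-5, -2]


Since M is real symmetric, both eigenvalues are real; they are the roots of det(λI − M) = λ² − (tr M) λ + det M.
tr M = 0 + (-2) = -2.
det M = 0·(-2) − (-5)² = 0 − 25 = -25.
Characteristic polynomial: λ² + 2λ − 25 = 0.
Discriminant Δ = (tr M)² − 4·det M = 4 − (-100) = 104; √Δ = 10.198039.
λ = (tr M ± √Δ)/2 = (-2 ± 10.198039)/2, giving (tr M − √Δ)/2 = -6.0990 and (tr M + √Δ)/2 = 4.0990.

Eigenvalues sorted in increasing order: [-6.0990, 4.0990].


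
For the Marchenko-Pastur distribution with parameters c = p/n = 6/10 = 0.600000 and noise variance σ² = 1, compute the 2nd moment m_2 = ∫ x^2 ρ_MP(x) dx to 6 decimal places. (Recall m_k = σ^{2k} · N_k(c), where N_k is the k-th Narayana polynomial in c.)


E[X²] = σ⁴ (1 + c) (second MP moment). With σ² = 1 (so σ⁴ = 1) and c = 6/10 = 0.600000: E[X²] = 1 · (1 + 0.600000) = 1 · 1.600000.

So E[X^2] = 1.600000.


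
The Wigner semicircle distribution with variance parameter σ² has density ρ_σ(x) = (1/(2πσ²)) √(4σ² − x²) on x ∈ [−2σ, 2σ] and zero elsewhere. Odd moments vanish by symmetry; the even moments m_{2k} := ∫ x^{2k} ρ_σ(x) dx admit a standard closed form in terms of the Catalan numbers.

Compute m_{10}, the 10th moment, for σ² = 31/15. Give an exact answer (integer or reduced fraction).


By the scaled semicircle moment identity, m_{2k} = σ^{2k} · C_k with k = 5.
C_5 = (1/(k+1)) · C(2k, k) = (1/6) · C(10, 5) = (1/6) · 252 = 42.
σ^{2k} = (σ²)^k = (31/15)^5 = 28629151/759375.

Therefore m_{10} = σ^{10} · C_5 = (28629151/759375) · 42 = 400808114/253125.


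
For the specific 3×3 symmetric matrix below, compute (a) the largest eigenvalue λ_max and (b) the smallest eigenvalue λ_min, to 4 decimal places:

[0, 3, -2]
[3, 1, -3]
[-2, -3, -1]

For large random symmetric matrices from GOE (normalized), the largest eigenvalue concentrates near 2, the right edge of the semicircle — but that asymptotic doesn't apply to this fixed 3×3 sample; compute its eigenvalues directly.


Since M is real symmetric, all three eigenvalues are real; they are the roots of det(λI − M) = λ³ − (tr M) λ² + s λ − det M, where s is the sum of the principal 2×2 minors.
tr M = 0 + 1 + (-1) = 0.
s = (0·1 − 3²) + (0·(-1) − (-2)²) + (1·(-1) − (-3)²) = -9 + (-4) + (-10) = -23.
det M (expand along row 1) = 0·(-10) − 3·(-9) + (-2)·(-7) = 41.
Characteristic polynomial: λ³ − 23λ − 41 = 0.
Substitute λ = y + (tr M)/3 = y + 0.000000 to remove the quadratic term: y³ + p·y + q = 0 with p = s − (tr M)²/3 = -23.000000 and q = −2(tr M)³/27 + (tr M)·s/3 − det M = -41.000000.
Three real roots ⇒ use the trigonometric (Viète) form: r = 2√(−p/3) = 5.537749, φ = arccos(3q/(p·r)) = arccos(0.965704) = 0.262655 rad.
y_k = r·cos(φ/3 − 2πk/3) for k = 0, 1, 2 gives y = 5.516538, -2.338922, -3.177617.
λ_k = y_k + 0.000000 gives λ = 5.5165, -2.3389, -3.1776 (check: the sum is 0.0000 = tr M).

Hence λ_max = 5.5165 and λ_min = -3.1776.
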